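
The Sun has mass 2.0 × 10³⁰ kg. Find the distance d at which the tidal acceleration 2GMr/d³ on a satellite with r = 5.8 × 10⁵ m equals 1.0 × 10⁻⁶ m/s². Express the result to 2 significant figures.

5.4 × 10¹⁰ m

2GMr/d³ = a_tidal  ⇒  d = (2GMr / a_tidal)^(1/3)
d = (2 × 6.674×10⁻¹¹ × (2.0 × 10³⁰) × (5.8 × 10⁵) / (1.0 × 10⁻⁶))^(1/3)
  = 5.4 × 10¹⁰ m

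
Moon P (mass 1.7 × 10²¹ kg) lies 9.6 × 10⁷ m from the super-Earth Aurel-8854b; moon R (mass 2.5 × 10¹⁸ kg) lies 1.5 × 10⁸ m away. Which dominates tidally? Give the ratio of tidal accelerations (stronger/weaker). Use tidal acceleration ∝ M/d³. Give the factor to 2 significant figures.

Compare M/d³ for the two perturbers:
Moon P: (1.7 × 10²¹) / (9.6 × 10⁷)³ = 1.921 × 10⁻³
Moon R: (2.5 × 10¹⁸) / (1.5 × 10⁸)³ = 7.407 × 10⁻⁷
Ratio (larger/smaller) = 2600

Moon P, by a factor of ≈ 2600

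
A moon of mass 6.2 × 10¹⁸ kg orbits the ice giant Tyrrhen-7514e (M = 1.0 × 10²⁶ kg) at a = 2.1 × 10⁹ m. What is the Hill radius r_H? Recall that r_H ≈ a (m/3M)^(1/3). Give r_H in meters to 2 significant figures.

r_H ≈ a (m/3M)^(1/3)
    = (2.1 × 10⁹) × (6.2 × 10¹⁸ / (3 × 1.0 × 10²⁶))^(1/3)
    = 5.8 × 10⁶ m

5.8 × 10⁶ m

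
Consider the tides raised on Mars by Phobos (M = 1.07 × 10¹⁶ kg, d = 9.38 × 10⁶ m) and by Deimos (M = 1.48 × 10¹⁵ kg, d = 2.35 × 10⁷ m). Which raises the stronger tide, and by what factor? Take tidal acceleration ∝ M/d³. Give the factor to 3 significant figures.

Compare M/d³ for the two perturbers:
Phobos: (1.07 × 10¹⁶) / (9.38 × 10⁶)³ = 1.297 × 10⁻⁵
Deimos: (1.48 × 10¹⁵) / (2.35 × 10⁷)³ = 1.140 × 10⁻⁷
Ratio (larger/smaller) = 114

Phobos, by a factor of ≈ 114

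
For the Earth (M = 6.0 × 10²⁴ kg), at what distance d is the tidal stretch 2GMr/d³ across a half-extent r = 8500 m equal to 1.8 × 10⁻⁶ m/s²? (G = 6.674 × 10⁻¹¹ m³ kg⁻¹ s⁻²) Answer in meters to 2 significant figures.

2GMr/d³ = a_tidal  ⇒  d = (2GMr / a_tidal)^(1/3)
d = (2 × 6.674×10⁻¹¹ × (6.0 × 10²⁴) × (8500) / (1.8 × 10⁻⁶))^(1/3)
  = 1.6 × 10⁸ m

1.6 × 10⁸ m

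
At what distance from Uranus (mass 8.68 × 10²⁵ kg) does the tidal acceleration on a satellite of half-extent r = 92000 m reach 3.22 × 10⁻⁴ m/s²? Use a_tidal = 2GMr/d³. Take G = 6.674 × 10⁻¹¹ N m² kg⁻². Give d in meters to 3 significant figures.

1.49 × 10⁸ m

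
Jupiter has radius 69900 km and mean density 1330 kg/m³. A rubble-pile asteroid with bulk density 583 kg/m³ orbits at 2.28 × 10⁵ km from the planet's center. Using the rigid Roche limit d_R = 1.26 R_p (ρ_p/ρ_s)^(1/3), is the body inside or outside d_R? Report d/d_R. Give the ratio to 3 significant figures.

d_R = 1.26 × (69900 km) × (1330/583)^(1/3) = 1.159 × 10⁵ km
d/d_R = (2.28 × 10⁵) / (1.159 × 10⁵) = 1.97
Since d/d_R > 1, the body is outside the Roche limit.

outside; d/d_R ≈ 1.97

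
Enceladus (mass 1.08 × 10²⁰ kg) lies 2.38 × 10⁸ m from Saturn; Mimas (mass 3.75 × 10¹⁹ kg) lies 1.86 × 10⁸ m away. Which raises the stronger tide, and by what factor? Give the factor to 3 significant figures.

Tidal acceleration ∝ M/d³, so compare M/d³ for each.
Enceladus: (1.08 × 10²⁰) / (2.38 × 10⁸)³ = 8.011 × 10⁻⁶
Mimas: (3.75 × 10¹⁹) / (1.86 × 10⁸)³ = 5.828 × 10⁻⁶
Ratio (larger/smaller) = 1.37

Enceladus, by a factor of ≈ 1.37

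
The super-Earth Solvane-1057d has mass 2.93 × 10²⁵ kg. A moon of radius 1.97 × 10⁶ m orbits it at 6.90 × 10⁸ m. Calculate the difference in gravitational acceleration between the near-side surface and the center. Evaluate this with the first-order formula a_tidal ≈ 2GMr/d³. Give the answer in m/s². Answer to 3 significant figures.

2.35 × 10⁻⁵ m/s²

Δg = 2GMr/d³
   = 2 × (6.674 × 10⁻¹¹) × (2.93 × 10²⁵) × (1.97 × 10⁶) / (6.90 × 10⁸)³
   = 2.35 × 10⁻⁵ m/s²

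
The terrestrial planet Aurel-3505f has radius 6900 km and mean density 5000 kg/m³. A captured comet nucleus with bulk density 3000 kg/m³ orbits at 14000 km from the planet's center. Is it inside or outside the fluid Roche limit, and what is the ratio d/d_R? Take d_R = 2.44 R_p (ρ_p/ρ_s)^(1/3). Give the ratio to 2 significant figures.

inside; d/d_R ≈ 0.70

d_R = 2.44 × (6900 km) × (5000/3000)^(1/3) = 19960 km
d/d_R = (14000) / (19960) = 0.70
Since d/d_R < 1, the body is inside the Roche limit.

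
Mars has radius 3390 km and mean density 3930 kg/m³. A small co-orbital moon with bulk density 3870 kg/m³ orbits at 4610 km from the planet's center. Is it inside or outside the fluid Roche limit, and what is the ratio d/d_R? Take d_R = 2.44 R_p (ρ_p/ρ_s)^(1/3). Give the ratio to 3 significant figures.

inside; d/d_R ≈ 0.554

d_R = 2.44 × (3390 km) × (3930/3870)^(1/3) = 8314 km
d/d_R = (4610) / (8314) = 0.554
Since d/d_R < 1, the body is inside the Roche limit.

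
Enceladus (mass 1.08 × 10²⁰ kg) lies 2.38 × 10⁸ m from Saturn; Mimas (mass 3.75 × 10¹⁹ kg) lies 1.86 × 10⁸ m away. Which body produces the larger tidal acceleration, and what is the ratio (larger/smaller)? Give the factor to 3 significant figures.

Enceladus, by a factor of ≈ 1.37

Tidal acceleration ∝ M/d³, so compare M/d³ for each.
Enceladus: (1.08 × 10²⁰) / (2.38 × 10⁸)³ = 8.011 × 10⁻⁶
Mimas: (3.75 × 10¹⁹) / (1.86 × 10⁸)³ = 5.828 × 10⁻⁶
Ratio (larger/smaller) = 1.37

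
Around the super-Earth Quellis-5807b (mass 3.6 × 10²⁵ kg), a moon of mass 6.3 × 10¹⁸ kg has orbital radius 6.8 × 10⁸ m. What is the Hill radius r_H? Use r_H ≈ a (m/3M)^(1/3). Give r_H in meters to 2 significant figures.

2.6 × 10⁶ m

r_H ≈ a (m/3M)^(1/3)
    = (6.8 × 10⁸) × (6.3 × 10¹⁸ / (3 × 3.6 × 10²⁵))^(1/3)
    = 2.6 × 10⁶ m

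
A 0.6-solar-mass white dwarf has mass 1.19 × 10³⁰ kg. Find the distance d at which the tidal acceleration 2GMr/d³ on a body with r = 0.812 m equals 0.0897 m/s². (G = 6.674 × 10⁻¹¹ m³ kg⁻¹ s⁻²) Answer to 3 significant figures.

2GMr/d³ = a_tidal  ⇒  d = (2GMr / a_tidal)^(1/3)
d = (2 × 6.674×10⁻¹¹ × (1.19 × 10³⁰) × (0.812) / (0.0897))^(1/3)
  = 1.13 × 10⁷ m

1.13 × 10⁷ m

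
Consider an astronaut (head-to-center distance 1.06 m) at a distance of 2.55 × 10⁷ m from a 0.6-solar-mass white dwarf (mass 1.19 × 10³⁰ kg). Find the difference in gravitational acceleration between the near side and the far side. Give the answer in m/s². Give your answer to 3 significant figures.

2.03 × 10⁻² m/s²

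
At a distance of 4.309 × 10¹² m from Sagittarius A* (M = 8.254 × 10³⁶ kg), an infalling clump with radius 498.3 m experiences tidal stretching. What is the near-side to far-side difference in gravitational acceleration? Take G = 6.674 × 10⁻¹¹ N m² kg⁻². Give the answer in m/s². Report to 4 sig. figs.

The field gradient is 2GM/d³; across the full diameter 2r the difference is 4GMr/d³.
Δa = 4GMr/d³
   = 4 × (6.674 × 10⁻¹¹) × (8.254 × 10³⁶) × (498.3) / (4.309 × 10¹²)³
   = 1.372 × 10⁻⁸ m/s²

1.372 × 10⁻⁸ m/s²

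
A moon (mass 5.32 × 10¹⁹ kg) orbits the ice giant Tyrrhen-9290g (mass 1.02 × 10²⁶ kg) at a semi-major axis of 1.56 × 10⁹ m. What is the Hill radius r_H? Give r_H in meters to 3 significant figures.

8.71 × 10⁶ m

r_H ≈ a (m/3M)^(1/3)
    = (1.56 × 10⁹) × (5.32 × 10¹⁹ / (3 × 1.02 × 10²⁶))^(1/3)
    = 8.71 × 10⁶ m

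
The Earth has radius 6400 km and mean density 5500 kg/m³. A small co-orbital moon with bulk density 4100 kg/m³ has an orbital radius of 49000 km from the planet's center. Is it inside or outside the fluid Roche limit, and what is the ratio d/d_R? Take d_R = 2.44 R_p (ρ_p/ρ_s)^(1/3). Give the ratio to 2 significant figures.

d_R = 2.44 × (6400 km) × (5500/4100)^(1/3) = 17220 km
d/d_R = (49000) / (17220) = 2.8
Since d/d_R > 1, the body is outside the Roche limit.

outside; d/d_R ≈ 2.8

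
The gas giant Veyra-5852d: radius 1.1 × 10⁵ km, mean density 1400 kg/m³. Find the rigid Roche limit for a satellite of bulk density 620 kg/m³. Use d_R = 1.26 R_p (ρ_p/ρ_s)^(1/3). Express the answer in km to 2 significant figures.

d_R = 1.26 × 1.1 × 10⁵ km × (1400/620)^(1/3)
    = 1.8 × 10⁵ km

1.8 × 10⁵ km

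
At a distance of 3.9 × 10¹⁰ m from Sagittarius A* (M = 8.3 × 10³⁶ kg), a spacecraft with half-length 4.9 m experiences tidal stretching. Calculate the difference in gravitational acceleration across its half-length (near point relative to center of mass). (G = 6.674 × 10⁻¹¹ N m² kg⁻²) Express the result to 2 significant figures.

Differencing GM/(d−r)² and GM/d² to first order in r/d gives 2GMr/d³.
a_tidal = 2GMr/d³
        = 2 × (6.674 × 10⁻¹¹) × (8.3 × 10³⁶) × (4.9) / (3.9 × 10¹⁰)³
        = 9.2 × 10⁻⁵ m/s²

9.2 × 10⁻⁵ m/s²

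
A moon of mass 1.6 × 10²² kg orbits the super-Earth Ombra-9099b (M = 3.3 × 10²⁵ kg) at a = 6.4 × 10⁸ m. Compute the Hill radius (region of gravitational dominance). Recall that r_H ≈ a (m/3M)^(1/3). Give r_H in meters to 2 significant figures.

3.5 × 10⁷ m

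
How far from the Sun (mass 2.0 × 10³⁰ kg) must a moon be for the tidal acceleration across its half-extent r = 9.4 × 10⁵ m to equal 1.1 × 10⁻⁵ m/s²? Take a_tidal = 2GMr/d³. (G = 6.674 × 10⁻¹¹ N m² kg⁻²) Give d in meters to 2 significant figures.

2.8 × 10¹⁰ m

2GMr/d³ = a_tidal  ⇒  d = (2GMr / a_tidal)^(1/3)
d = (2 × 6.674×10⁻¹¹ × (2.0 × 10³⁰) × (9.4 × 10⁵) / (1.1 × 10⁻⁵))^(1/3)
  = 2.8 × 10¹⁰ m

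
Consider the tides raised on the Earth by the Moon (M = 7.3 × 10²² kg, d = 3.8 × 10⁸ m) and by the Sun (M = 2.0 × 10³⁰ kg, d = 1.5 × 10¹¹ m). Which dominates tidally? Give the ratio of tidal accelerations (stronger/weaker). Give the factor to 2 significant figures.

The Moon, by a factor of ≈ 2.2

Tidal stretch scales as M/d³; compute that for each body.
The Moon: (7.3 × 10²²) / (3.8 × 10⁸)³ = 1.330 × 10⁻³
The Sun: (2.0 × 10³⁰) / (1.5 × 10¹¹)³ = 5.926 × 10⁻⁴
Ratio (larger/smaller) = 2.2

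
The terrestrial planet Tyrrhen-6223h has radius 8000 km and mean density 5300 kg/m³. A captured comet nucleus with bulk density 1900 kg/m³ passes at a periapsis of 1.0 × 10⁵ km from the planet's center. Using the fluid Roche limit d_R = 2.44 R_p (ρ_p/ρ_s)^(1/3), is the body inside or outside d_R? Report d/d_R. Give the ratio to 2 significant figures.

outside; d/d_R ≈ 3.6

d_R = 2.44 × (8000 km) × (5300/1900)^(1/3) = 27480 km
d/d_R = (1.0 × 10⁵) / (27480) = 3.6
Since d/d_R > 1, the body is outside the Roche limit.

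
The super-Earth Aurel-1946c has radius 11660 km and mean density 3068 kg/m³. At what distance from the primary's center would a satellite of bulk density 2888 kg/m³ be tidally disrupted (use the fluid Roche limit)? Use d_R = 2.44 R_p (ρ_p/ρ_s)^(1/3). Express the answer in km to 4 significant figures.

29030 km

d_R = 2.44 × 11660 km × (3068/2888)^(1/3)
    = 29030 km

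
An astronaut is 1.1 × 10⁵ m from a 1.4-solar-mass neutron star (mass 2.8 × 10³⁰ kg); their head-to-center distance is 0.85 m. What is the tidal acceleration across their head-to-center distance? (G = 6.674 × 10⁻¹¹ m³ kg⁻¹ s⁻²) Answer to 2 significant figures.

2.4 × 10⁵ m/s²

The tidal stretch is the gradient of GM/d² times the body's extent r, hence the 1/d³ dependence.
Δa = 2GMr/d³
   = 2 × (6.674 × 10⁻¹¹) × (2.8 × 10³⁰) × (0.85) / (1.1 × 10⁵)³
   = 2.4 × 10⁵ m/s²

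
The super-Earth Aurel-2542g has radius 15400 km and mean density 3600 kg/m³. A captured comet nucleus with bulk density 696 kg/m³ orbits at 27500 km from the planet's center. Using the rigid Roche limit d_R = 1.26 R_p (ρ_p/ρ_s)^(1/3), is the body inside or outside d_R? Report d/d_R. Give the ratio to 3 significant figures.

d_R = 1.26 × (15400 km) × (3600/696)^(1/3) = 33560 km
d/d_R = (27500) / (33560) = 0.819
Since d/d_R < 1, the body is inside the Roche limit.

inside; d/d_R ≈ 0.819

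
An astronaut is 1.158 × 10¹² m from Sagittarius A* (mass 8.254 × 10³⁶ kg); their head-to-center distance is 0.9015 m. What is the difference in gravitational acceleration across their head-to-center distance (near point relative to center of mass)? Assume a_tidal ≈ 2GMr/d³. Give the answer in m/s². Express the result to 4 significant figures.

6.396 × 10⁻¹⁰ m/s²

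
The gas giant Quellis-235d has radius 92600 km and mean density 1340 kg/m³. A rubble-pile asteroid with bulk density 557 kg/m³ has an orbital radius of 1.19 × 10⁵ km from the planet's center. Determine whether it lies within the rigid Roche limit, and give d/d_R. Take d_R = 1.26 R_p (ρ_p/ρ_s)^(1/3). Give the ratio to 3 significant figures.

inside; d/d_R ≈ 0.761

d_R = 1.26 × (92600 km) × (1340/557)^(1/3) = 1.563 × 10⁵ km
d/d_R = (1.19 × 10⁵) / (1.563 × 10⁵) = 0.761
Since d/d_R < 1, the body is inside the Roche limit.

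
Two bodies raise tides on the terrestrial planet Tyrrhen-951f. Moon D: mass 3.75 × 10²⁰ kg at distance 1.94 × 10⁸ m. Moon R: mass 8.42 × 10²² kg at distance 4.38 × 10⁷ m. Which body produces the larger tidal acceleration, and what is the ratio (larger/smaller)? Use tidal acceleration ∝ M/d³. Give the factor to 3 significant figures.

Moon R, by a factor of ≈ 19500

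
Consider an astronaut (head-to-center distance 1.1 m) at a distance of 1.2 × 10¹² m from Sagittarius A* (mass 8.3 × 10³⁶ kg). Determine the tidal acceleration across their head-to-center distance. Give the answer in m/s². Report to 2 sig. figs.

a_tidal = 2GMr/d³
        = 2 × (6.674 × 10⁻¹¹) × (8.3 × 10³⁶) × (1.1) / (1.2 × 10¹²)³
        = 7.1 × 10⁻¹⁰ m/s²

7.1 × 10⁻¹⁰ m/s²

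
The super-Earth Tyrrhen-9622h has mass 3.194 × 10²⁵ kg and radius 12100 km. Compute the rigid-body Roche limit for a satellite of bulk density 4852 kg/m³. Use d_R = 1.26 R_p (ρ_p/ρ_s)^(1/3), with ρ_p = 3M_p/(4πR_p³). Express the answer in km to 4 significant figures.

14650 km

ρ_p = 3M_p/(4πR_p³) = 3 × (3.194 × 10²⁵) / (4π × (1.210 × 10⁷ m)³) = 4304 kg/m³
d_R = 1.26 × 12100 km × (4304/4852)^(1/3)
    = 14650 km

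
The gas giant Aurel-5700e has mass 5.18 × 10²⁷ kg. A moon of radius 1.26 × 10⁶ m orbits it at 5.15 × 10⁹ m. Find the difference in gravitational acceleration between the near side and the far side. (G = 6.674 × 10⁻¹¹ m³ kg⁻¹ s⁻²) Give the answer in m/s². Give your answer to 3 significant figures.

1.28 × 10⁻⁵ m/s²

Near-to-far spans 2r, so the tidal difference is twice the near-to-center value: 4GMr/d³.
a_tidal = 4GMr/d³
        = 4 × (6.674 × 10⁻¹¹) × (5.18 × 10²⁷) × (1.26 × 10⁶) / (5.15 × 10⁹)³
        = 1.28 × 10⁻⁵ m/s²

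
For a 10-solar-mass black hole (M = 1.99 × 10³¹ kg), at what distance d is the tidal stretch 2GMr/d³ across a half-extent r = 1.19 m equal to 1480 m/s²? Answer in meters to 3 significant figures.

1.29 × 10⁶ m

2GMr/d³ = a_tidal  ⇒  d = (2GMr / a_tidal)^(1/3)
d = (2 × 6.674×10⁻¹¹ × (1.99 × 10³¹) × (1.19) / (1480))^(1/3)
  = 1.29 × 10⁶ m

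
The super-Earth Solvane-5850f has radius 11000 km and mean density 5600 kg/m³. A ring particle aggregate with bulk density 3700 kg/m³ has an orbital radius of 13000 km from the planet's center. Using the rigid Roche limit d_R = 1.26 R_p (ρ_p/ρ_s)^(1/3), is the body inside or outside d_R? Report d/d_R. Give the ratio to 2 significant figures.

inside; d/d_R ≈ 0.82

d_R = 1.26 × (11000 km) × (5600/3700)^(1/3) = 15910 km
d/d_R = (13000) / (15910) = 0.82
Since d/d_R < 1, the body is inside the Roche limit.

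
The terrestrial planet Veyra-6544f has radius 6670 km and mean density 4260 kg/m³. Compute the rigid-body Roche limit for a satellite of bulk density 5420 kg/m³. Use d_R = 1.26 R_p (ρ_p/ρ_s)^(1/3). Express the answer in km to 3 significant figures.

7760 km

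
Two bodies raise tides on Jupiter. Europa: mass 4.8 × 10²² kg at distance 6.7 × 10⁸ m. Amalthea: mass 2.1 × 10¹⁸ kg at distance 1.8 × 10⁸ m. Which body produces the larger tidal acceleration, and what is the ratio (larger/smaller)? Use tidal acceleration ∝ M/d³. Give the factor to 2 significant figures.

Tidal stretch scales as M/d³; compute that for each body.
Europa: (4.8 × 10²²) / (6.7 × 10⁸)³ = 1.596 × 10⁻⁴
Amalthea: (2.1 × 10¹⁸) / (1.8 × 10⁸)³ = 3.601 × 10⁻⁷
Ratio (larger/smaller) = 440

Europa, by a factor of ≈ 440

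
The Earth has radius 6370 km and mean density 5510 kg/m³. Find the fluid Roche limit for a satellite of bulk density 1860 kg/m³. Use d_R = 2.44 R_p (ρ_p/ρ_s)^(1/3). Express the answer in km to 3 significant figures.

d_R = 2.44 × 6370 km × (5510/1860)^(1/3)
    = 22300 km

22300 km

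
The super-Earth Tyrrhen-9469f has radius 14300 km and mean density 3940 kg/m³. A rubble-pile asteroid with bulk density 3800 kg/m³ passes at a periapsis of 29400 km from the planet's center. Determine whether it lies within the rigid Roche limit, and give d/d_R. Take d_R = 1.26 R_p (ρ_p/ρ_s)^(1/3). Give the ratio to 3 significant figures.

outside; d/d_R ≈ 1.61

d_R = 1.26 × (14300 km) × (3940/3800)^(1/3) = 18240 km
d/d_R = (29400) / (18240) = 1.61
Since d/d_R > 1, the body is outside the Roche limit.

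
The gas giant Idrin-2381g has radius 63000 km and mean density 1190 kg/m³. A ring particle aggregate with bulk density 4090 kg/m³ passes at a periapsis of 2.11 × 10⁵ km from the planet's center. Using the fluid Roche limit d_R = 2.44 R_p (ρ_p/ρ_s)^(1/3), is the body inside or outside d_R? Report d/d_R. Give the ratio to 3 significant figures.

outside; d/d_R ≈ 2.07

d_R = 2.44 × (63000 km) × (1190/4090)^(1/3) = 1.019 × 10⁵ km
d/d_R = (2.11 × 10⁵) / (1.019 × 10⁵) = 2.07
Since d/d_R > 1, the body is outside the Roche limit.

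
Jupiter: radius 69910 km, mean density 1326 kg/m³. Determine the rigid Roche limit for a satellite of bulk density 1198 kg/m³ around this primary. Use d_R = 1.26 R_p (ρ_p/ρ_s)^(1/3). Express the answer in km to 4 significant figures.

d_R = 1.26 × 69910 km × (1326/1198)^(1/3)
    = 91120 km

91120 km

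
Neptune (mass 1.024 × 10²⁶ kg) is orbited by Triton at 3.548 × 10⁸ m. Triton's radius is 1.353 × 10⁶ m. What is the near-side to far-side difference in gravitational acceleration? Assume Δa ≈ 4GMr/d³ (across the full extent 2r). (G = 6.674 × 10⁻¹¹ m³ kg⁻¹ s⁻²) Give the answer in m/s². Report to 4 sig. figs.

8.281 × 10⁻⁴ m/s²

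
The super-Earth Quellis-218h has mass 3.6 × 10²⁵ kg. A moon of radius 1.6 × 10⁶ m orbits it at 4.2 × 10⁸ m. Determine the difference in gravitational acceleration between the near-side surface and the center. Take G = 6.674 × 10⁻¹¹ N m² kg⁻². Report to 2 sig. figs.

Since r ≪ d, expand the inverse-square field across one radius to get the leading 2GMr/d³ term.
a_tidal = 2GMr/d³
        = 2 × (6.674 × 10⁻¹¹) × (3.6 × 10²⁵) × (1.6 × 10⁶) / (4.2 × 10⁸)³
        = 1.0 × 10⁻⁴ m/s²

1.0 × 10⁻⁴ m/s²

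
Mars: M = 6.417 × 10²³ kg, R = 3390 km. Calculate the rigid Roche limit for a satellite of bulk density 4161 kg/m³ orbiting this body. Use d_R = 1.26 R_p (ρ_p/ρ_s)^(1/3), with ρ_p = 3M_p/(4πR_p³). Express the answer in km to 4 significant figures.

ρ_p = 3M_p/(4πR_p³) = 3 × (6.417 × 10²³) / (4π × (3.390 × 10⁶ m)³) = 3932 kg/m³
d_R = 1.26 × 3390 km × (3932/4161)^(1/3)
    = 4192 km

4192 km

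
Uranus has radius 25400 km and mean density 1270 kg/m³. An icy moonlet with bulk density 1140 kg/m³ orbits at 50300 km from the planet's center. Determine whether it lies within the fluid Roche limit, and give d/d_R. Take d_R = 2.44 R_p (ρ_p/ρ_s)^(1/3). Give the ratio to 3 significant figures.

inside; d/d_R ≈ 0.783

d_R = 2.44 × (25400 km) × (1270/1140)^(1/3) = 64250 km
d/d_R = (50300) / (64250) = 0.783
Since d/d_R < 1, the body is inside the Roche limit.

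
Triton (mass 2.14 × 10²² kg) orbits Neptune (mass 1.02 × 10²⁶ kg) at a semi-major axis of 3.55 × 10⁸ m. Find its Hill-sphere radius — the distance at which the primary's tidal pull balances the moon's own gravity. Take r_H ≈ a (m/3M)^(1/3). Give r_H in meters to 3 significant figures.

1.46 × 10⁷ m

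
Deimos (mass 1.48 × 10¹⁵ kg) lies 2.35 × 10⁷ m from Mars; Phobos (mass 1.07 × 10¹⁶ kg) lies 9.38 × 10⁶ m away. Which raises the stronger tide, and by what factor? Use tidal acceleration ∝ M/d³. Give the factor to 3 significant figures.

Tidal acceleration ∝ M/d³, so compare M/d³ for each.
Deimos: (1.48 × 10¹⁵) / (2.35 × 10⁷)³ = 1.140 × 10⁻⁷
Phobos: (1.07 × 10¹⁶) / (9.38 × 10⁶)³ = 1.297 × 10⁻⁵
Ratio (larger/smaller) = 114

Phobos, by a factor of ≈ 114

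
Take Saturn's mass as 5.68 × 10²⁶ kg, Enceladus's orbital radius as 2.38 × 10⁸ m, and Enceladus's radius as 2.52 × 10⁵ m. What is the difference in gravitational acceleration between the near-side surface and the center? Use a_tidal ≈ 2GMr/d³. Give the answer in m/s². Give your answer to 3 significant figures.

1.42 × 10⁻³ m/s²

a_tidal = 2GMr/d³
        = 2 × (6.674 × 10⁻¹¹) × (5.68 × 10²⁶) × (2.52 × 10⁵) / (2.38 × 10⁸)³
        = 1.42 × 10⁻³ m/s²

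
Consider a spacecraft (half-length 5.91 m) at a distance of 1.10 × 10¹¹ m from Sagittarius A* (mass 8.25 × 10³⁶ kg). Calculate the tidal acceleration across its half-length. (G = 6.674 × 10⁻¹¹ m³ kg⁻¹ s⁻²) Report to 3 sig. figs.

4.89 × 10⁻⁶ m/s²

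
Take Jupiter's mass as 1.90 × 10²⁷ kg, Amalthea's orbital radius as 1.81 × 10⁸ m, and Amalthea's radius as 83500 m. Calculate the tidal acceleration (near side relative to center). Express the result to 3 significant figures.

Δg = 2GMr/d³
   = 2 × (6.674 × 10⁻¹¹) × (1.90 × 10²⁷) × (83500) / (1.81 × 10⁸)³
   = 3.57 × 10⁻³ m/s²

3.57 × 10⁻³ m/s²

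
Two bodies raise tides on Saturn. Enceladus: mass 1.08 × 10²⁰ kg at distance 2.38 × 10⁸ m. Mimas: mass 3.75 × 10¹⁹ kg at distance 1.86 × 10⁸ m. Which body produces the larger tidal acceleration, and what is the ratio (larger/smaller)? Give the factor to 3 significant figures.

Tidal stretch scales as M/d³; compute that for each body.
Enceladus: (1.08 × 10²⁰) / (2.38 × 10⁸)³ = 8.011 × 10⁻⁶
Mimas: (3.75 × 10¹⁹) / (1.86 × 10⁸)³ = 5.828 × 10⁻⁶
Ratio (larger/smaller) = 1.37

Enceladus, by a factor of ≈ 1.37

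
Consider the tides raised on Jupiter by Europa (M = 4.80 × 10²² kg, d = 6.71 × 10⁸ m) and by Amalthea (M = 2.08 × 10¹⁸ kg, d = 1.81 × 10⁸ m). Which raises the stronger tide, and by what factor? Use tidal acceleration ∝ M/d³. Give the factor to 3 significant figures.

Compare M/d³ for the two perturbers:
Europa: (4.80 × 10²²) / (6.71 × 10⁸)³ = 1.589 × 10⁻⁴
Amalthea: (2.08 × 10¹⁸) / (1.81 × 10⁸)³ = 3.508 × 10⁻⁷
Ratio (larger/smaller) = 453

Europa, by a factor of ≈ 453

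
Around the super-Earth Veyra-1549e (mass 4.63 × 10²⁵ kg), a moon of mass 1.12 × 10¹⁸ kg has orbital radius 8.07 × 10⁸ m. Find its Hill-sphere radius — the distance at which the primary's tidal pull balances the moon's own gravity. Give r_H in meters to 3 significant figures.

1.62 × 10⁶ m

r_H ≈ a (m/3M)^(1/3)
    = (8.07 × 10⁸) × (1.12 × 10¹⁸ / (3 × 4.63 × 10²⁵))^(1/3)
    = 1.62 × 10⁶ m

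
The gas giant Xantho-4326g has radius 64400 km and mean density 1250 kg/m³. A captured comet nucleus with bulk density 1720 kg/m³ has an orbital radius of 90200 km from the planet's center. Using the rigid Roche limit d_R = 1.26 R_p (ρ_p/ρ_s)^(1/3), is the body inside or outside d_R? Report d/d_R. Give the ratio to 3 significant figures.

outside; d/d_R ≈ 1.24

d_R = 1.26 × (64400 km) × (1250/1720)^(1/3) = 72950 km
d/d_R = (90200) / (72950) = 1.24
Since d/d_R > 1, the body is outside the Roche limit.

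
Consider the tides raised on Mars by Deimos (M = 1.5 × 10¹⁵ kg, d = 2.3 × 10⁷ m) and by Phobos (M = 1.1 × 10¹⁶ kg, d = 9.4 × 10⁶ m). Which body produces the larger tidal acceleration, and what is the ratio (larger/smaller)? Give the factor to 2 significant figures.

Phobos, by a factor of ≈ 110

Compare M/d³ for the two perturbers:
Deimos: (1.5 × 10¹⁵) / (2.3 × 10⁷)³ = 1.233 × 10⁻⁷
Phobos: (1.1 × 10¹⁶) / (9.4 × 10⁶)³ = 1.324 × 10⁻⁵
Ratio (larger/smaller) = 110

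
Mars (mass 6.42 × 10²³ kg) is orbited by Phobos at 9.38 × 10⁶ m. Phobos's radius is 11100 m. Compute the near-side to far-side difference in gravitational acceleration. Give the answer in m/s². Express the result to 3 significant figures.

2.31 × 10⁻³ m/s²

Near-to-far spans 2r, so the tidal difference is twice the near-to-center value: 4GMr/d³.
Δg = 4GMr/d³
   = 4 × (6.674 × 10⁻¹¹) × (6.42 × 10²³) × (11100) / (9.38 × 10⁶)³
   = 2.31 × 10⁻³ m/s²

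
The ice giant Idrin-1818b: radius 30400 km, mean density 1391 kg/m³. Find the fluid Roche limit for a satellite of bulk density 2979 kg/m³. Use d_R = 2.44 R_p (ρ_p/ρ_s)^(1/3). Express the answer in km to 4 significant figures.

d_R = 2.44 × 30400 km × (1391/2979)^(1/3)
    = 57550 km

57550 km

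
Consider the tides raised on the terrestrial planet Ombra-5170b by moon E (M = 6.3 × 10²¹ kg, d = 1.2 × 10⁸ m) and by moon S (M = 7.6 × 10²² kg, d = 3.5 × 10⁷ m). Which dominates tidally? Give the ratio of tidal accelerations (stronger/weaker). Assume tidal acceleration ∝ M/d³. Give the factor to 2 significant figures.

Tidal stretch scales as M/d³; compute that for each body.
Moon E: (6.3 × 10²¹) / (1.2 × 10⁸)³ = 3.646 × 10⁻³
Moon S: (7.6 × 10²²) / (3.5 × 10⁷)³ = 1.773
Ratio (larger/smaller) = 490

Moon S, by a factor of ≈ 490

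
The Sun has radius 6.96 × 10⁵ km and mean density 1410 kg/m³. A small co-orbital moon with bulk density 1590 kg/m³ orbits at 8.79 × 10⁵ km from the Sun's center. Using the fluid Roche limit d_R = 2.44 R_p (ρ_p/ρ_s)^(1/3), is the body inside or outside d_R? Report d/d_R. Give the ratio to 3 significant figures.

inside; d/d_R ≈ 0.539

d_R = 2.44 × (6.96 × 10⁵ km) × (1410/1590)^(1/3) = 1.632 × 10⁶ km
d/d_R = (8.79 × 10⁵) / (1.632 × 10⁶) = 0.539
Since d/d_R < 1, the body is inside the Roche limit.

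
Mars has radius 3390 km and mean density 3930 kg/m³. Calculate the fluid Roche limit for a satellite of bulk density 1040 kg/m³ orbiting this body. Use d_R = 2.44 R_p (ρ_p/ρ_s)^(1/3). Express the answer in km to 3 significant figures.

12900 km

d_R = 2.44 × 3390 km × (3930/1040)^(1/3)
    = 12900 km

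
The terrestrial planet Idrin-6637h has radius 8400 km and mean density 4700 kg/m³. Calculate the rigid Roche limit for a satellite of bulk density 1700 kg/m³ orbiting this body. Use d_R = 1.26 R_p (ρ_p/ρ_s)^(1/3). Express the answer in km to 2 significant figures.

15000 km

d_R = 1.26 × 8400 km × (4700/1700)^(1/3)
    = 15000 km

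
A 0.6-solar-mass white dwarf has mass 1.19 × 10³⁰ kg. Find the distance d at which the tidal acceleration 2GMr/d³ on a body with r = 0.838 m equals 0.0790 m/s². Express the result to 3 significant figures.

1.19 × 10⁷ m

2GMr/d³ = a_tidal  ⇒  d = (2GMr / a_tidal)^(1/3)
d = (2 × 6.674×10⁻¹¹ × (1.19 × 10³⁰) × (0.838) / (0.0790))^(1/3)
  = 1.19 × 10⁷ m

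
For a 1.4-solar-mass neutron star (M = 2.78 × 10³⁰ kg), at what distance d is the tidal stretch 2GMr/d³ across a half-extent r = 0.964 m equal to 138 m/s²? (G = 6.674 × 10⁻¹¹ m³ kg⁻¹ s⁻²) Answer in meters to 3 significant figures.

1.37 × 10⁶ m

2GMr/d³ = a_tidal  ⇒  d = (2GMr / a_tidal)^(1/3)
d = (2 × 6.674×10⁻¹¹ × (2.78 × 10³⁰) × (0.964) / (138))^(1/3)
  = 1.37 × 10⁶ m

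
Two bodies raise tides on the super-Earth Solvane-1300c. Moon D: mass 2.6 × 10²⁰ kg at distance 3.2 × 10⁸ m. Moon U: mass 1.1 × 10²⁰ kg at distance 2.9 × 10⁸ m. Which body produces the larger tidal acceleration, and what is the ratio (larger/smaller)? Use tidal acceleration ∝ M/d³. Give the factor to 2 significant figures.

Moon D, by a factor of ≈ 1.8

Tidal acceleration ∝ M/d³, so compare M/d³ for each.
Moon D: (2.6 × 10²⁰) / (3.2 × 10⁸)³ = 7.935 × 10⁻⁶
Moon U: (1.1 × 10²⁰) / (2.9 × 10⁸)³ = 4.510 × 10⁻⁶
Ratio (larger/smaller) = 1.8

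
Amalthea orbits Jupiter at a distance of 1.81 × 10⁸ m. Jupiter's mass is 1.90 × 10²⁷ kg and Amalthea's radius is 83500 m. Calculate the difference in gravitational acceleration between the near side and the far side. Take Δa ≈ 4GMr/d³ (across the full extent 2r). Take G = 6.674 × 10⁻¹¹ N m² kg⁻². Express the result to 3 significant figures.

Δa = 4GMr/d³
   = 4 × (6.674 × 10⁻¹¹) × (1.90 × 10²⁷) × (83500) / (1.81 × 10⁸)³
   = 7.14 × 10⁻³ m/s²

7.14 × 10⁻³ m/s²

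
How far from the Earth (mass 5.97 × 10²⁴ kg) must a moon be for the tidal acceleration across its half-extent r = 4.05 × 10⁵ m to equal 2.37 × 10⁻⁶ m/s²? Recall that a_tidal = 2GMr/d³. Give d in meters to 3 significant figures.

2GMr/d³ = a_tidal  ⇒  d = (2GMr / a_tidal)^(1/3)
d = (2 × 6.674×10⁻¹¹ × (5.97 × 10²⁴) × (4.05 × 10⁵) / (2.37 × 10⁻⁶))^(1/3)
  = 5.14 × 10⁸ m

5.14 × 10⁸ m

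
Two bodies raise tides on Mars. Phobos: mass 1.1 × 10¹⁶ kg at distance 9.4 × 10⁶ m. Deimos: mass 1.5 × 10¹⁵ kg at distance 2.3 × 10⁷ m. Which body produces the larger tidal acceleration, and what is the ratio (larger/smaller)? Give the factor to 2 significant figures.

The tide-raising term goes as M/d³ (the gradient of a 1/d² field).
Phobos: (1.1 × 10¹⁶) / (9.4 × 10⁶)³ = 1.324 × 10⁻⁵
Deimos: (1.5 × 10¹⁵) / (2.3 × 10⁷)³ = 1.233 × 10⁻⁷
Ratio (larger/smaller) = 110

Phobos, by a factor of ≈ 110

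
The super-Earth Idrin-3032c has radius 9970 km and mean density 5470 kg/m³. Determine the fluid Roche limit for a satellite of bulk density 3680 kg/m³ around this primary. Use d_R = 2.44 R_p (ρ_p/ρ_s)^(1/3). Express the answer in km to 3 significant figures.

27800 km

d_R = 2.44 × 9970 km × (5470/3680)^(1/3)
    = 27800 km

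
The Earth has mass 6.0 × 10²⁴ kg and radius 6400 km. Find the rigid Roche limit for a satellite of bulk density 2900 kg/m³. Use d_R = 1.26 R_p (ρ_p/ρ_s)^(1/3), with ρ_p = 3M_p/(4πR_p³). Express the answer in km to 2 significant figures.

10000 km

ρ_p = 3M_p/(4πR_p³) = 3 × (6.0 × 10²⁴) / (4π × (6.4 × 10⁶ m)³) = 5500 kg/m³
d_R = 1.26 × 6400 km × (5500/2900)^(1/3)
    = 10000 km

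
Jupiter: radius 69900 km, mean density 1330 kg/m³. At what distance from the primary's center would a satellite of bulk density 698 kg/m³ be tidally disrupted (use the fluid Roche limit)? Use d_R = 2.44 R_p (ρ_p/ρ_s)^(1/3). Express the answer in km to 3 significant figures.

2.11 × 10⁵ km

d_R = 2.44 × 69900 km × (1330/698)^(1/3)
    = 2.11 × 10⁵ km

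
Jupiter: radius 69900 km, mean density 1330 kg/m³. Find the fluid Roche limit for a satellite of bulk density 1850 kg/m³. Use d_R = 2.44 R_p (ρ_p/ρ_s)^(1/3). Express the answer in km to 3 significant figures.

d_R = 2.44 × 69900 km × (1330/1850)^(1/3)
    = 1.53 × 10⁵ km

1.53 × 10⁵ km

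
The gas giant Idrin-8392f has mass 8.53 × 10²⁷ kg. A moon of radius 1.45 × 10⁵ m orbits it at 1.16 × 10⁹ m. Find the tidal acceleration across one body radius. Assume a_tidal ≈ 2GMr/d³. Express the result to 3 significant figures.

1.06 × 10⁻⁴ m/s²

Δa = 2GMr/d³
   = 2 × (6.674 × 10⁻¹¹) × (8.53 × 10²⁷) × (1.45 × 10⁵) / (1.16 × 10⁹)³
   = 1.06 × 10⁻⁴ m/s²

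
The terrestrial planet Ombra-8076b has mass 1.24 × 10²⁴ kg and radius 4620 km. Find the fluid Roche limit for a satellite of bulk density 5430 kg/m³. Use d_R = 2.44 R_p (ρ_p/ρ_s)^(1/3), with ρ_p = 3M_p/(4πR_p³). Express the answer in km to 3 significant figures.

ρ_p = 3M_p/(4πR_p³) = 3 × (1.24 × 10²⁴) / (4π × (4.62 × 10⁶ m)³) = 3000 kg/m³
d_R = 2.44 × 4620 km × (3000/5430)^(1/3)
    = 9250 km

9250 km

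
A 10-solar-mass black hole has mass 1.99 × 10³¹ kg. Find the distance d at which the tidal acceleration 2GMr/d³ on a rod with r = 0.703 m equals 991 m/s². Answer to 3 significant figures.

1.24 × 10⁶ m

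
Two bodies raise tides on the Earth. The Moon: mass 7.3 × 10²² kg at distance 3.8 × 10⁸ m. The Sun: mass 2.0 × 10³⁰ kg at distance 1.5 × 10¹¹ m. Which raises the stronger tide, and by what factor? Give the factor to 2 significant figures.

Tidal acceleration ∝ M/d³, so compare M/d³ for each.
The Moon: (7.3 × 10²²) / (3.8 × 10⁸)³ = 1.330 × 10⁻³
The Sun: (2.0 × 10³⁰) / (1.5 × 10¹¹)³ = 5.926 × 10⁻⁴
Ratio (larger/smaller) = 2.2

The Moon, by a factor of ≈ 2.2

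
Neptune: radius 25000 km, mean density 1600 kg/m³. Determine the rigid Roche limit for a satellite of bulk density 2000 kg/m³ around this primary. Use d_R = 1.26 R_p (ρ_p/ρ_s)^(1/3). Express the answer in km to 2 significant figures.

d_R = 1.26 × 25000 km × (1600/2000)^(1/3)
    = 29000 km

29000 km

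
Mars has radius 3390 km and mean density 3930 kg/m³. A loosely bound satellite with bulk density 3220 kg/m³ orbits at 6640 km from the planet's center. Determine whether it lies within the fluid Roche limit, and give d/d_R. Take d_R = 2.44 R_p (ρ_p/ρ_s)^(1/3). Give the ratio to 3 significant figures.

inside; d/d_R ≈ 0.751

d_R = 2.44 × (3390 km) × (3930/3220)^(1/3) = 8840 km
d/d_R = (6640) / (8840) = 0.751
Since d/d_R < 1, the body is inside the Roche limit.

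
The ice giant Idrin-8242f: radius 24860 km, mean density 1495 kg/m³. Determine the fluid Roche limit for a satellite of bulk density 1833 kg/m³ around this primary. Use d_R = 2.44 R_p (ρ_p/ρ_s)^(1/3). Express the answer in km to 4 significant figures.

56670 km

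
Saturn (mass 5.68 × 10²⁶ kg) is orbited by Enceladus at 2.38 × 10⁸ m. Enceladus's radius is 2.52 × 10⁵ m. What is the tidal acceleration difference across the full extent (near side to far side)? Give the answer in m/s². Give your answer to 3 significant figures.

The field gradient is 2GM/d³; across the full diameter 2r the difference is 4GMr/d³.
Δa = 4GMr/d³
   = 4 × (6.674 × 10⁻¹¹) × (5.68 × 10²⁶) × (2.52 × 10⁵) / (2.38 × 10⁸)³
   = 2.83 × 10⁻³ m/s²

2.83 × 10⁻³ m/s²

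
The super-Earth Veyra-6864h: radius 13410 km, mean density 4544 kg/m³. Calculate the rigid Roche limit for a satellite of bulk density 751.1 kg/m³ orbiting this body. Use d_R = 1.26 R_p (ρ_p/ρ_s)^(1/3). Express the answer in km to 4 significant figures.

d_R = 1.26 × 13410 km × (4544/751.1)^(1/3)
    = 30790 km

30790 km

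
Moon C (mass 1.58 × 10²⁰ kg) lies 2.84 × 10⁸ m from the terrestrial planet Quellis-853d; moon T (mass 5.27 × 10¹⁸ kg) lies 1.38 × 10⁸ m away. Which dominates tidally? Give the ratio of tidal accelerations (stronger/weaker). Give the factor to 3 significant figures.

Moon C, by a factor of ≈ 3.44

Tidal acceleration ∝ M/d³, so compare M/d³ for each.
Moon C: (1.58 × 10²⁰) / (2.84 × 10⁸)³ = 6.898 × 10⁻⁶
Moon T: (5.27 × 10¹⁸) / (1.38 × 10⁸)³ = 2.005 × 10⁻⁶
Ratio (larger/smaller) = 3.44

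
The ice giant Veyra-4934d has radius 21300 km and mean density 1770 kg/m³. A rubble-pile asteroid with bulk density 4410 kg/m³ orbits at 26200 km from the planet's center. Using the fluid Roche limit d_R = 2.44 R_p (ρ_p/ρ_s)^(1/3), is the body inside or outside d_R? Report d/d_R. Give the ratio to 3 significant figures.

d_R = 2.44 × (21300 km) × (1770/4410)^(1/3) = 38340 km
d/d_R = (26200) / (38340) = 0.683
Since d/d_R < 1, the body is inside the Roche limit.

inside; d/d_R ≈ 0.683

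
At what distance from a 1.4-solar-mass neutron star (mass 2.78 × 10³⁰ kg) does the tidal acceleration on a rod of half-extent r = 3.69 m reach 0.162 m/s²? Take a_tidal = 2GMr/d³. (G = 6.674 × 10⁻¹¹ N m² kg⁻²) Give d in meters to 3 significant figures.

2.04 × 10⁷ m

2GMr/d³ = a_tidal  ⇒  d = (2GMr / a_tidal)^(1/3)
d = (2 × 6.674×10⁻¹¹ × (2.78 × 10³⁰) × (3.69) / (0.162))^(1/3)
  = 2.04 × 10⁷ m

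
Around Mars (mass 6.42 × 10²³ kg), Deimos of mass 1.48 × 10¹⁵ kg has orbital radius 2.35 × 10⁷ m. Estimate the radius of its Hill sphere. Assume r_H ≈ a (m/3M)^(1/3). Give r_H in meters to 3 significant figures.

2.15 × 10⁴ m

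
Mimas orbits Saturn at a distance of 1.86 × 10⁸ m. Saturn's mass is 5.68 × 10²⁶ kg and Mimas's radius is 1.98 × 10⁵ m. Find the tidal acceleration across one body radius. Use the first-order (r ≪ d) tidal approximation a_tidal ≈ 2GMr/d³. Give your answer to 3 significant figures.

2.33 × 10⁻³ m/s²

Δa = 2GMr/d³
   = 2 × (6.674 × 10⁻¹¹) × (5.68 × 10²⁶) × (1.98 × 10⁵) / (1.86 × 10⁸)³
   = 2.33 × 10⁻³ m/s²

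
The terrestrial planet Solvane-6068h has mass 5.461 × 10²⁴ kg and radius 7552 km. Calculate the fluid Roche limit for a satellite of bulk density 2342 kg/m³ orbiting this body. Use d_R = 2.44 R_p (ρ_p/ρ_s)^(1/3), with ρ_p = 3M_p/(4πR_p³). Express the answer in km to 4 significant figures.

ρ_p = 3M_p/(4πR_p³) = 3 × (5.461 × 10²⁴) / (4π × (7.552 × 10⁶ m)³) = 3027 kg/m³
d_R = 2.44 × 7552 km × (3027/2342)^(1/3)
    = 20070 km

20070 km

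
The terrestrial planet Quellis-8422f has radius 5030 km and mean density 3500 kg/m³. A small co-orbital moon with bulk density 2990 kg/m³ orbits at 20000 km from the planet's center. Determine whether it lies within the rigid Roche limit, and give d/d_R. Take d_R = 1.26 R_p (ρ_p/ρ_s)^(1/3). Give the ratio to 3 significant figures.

outside; d/d_R ≈ 2.99

d_R = 1.26 × (5030 km) × (3500/2990)^(1/3) = 6679 km
d/d_R = (20000) / (6679) = 2.99
Since d/d_R > 1, the body is outside the Roche limit.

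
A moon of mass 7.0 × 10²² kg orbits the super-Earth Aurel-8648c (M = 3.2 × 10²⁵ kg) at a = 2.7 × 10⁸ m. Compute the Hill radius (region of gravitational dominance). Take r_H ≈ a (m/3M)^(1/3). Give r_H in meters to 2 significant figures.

r_H ≈ a (m/3M)^(1/3)
    = (2.7 × 10⁸) × (7.0 × 10²² / (3 × 3.2 × 10²⁵))^(1/3)
    = 2.4 × 10⁷ m

2.4 × 10⁷ m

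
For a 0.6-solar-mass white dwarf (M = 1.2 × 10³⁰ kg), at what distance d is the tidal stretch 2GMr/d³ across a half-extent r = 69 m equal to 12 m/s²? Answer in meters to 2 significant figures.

9.7 × 10⁶ m

2GMr/d³ = a_tidal  ⇒  d = (2GMr / a_tidal)^(1/3)
d = (2 × 6.674×10⁻¹¹ × (1.2 × 10³⁰) × (69) / (12))^(1/3)
  = 9.7 × 10⁶ m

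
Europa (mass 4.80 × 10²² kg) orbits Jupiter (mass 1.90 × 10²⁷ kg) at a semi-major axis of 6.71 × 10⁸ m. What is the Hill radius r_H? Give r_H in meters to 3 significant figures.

1.37 × 10⁷ m

r_H ≈ a (m/3M)^(1/3)
    = (6.71 × 10⁸) × (4.80 × 10²² / (3 × 1.90 × 10²⁷))^(1/3)
    = 1.37 × 10⁷ m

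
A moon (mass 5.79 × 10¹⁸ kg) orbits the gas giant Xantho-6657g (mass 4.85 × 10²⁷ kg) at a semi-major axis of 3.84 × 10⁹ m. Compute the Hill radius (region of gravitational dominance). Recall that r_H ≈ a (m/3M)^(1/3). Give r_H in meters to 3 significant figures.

2.82 × 10⁶ m

r_H ≈ a (m/3M)^(1/3)
    = (3.84 × 10⁹) × (5.79 × 10¹⁸ / (3 × 4.85 × 10²⁷))^(1/3)
    = 2.82 × 10⁶ m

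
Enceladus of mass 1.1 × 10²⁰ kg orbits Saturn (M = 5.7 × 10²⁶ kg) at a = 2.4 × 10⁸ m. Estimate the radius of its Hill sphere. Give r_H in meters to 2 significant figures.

9.6 × 10⁵ m

r_H ≈ a (m/3M)^(1/3)
    = (2.4 × 10⁸) × (1.1 × 10²⁰ / (3 × 5.7 × 10²⁶))^(1/3)
    = 9.6 × 10⁵ m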